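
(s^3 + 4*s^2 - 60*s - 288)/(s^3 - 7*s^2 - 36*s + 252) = (s^2 - 2*s - 48)/(s^2 - 13*s + 42)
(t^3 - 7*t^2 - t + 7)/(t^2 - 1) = t - 7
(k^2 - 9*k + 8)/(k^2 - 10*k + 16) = (k - 1)/(k - 2)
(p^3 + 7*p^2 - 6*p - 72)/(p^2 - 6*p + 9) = (p^2 + 10*p + 24)/(p - 3)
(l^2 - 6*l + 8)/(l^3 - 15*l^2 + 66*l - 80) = (l - 4)/(l^2 - 13*l + 40)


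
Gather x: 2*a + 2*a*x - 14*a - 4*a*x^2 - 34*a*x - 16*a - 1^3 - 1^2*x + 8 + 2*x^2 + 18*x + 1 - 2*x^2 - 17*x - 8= -4*a*x^2 - 32*a*x - 28*a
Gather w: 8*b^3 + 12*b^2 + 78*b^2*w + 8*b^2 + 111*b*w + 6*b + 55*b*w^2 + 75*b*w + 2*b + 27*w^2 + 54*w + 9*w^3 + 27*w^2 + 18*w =8*b^3 + 20*b^2 + 8*b + 9*w^3 + w^2*(55*b + 54) + w*(78*b^2 + 186*b + 72)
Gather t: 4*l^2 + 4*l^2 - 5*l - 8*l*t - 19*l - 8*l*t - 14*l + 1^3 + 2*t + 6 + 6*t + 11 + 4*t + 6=8*l^2 - 38*l + t*(12 - 16*l) + 24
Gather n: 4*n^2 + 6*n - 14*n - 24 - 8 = 4*n^2 - 8*n - 32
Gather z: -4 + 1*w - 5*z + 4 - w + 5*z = 0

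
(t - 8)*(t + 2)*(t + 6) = t^3 - 52*t - 96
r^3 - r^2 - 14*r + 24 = (r - 3)*(r - 2)*(r + 4)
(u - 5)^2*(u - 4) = u^3 - 14*u^2 + 65*u - 100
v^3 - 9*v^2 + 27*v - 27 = (v - 3)^3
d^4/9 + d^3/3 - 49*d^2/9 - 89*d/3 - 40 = (d/3 + 1)^2*(d - 8)*(d + 5)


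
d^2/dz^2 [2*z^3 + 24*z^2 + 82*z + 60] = 12*z + 48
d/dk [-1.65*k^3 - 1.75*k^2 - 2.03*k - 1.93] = -4.95*k^2 - 3.5*k - 2.03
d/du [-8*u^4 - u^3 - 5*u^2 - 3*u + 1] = -32*u^3 - 3*u^2 - 10*u - 3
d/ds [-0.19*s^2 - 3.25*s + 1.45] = -0.38*s - 3.25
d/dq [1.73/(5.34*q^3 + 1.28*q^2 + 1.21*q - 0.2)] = (-27.7146*q^2 - 4.4288*q - 2.0933)/(5.34*q^3 + 1.28*q^2 + 1.21*q - 0.2)^2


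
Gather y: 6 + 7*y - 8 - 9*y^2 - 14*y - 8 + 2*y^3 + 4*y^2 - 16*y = 2*y^3 - 5*y^2 - 23*y - 10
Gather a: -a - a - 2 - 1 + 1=-2*a - 2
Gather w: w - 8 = w - 8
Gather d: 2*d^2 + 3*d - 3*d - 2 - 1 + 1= 2*d^2 - 2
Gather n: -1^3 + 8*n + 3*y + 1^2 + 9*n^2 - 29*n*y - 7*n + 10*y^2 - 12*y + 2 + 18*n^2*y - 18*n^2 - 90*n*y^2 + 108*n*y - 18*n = n^2*(18*y - 9) + n*(-90*y^2 + 79*y - 17) + 10*y^2 - 9*y + 2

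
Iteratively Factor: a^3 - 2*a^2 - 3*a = (a)*(a^2 - 2*a - 3) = a*(a - 3)*(a + 1)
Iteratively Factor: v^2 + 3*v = (v)*(v + 3)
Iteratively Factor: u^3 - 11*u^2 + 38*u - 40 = (u - 4)*(u^2 - 7*u + 10) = (u - 5)*(u - 4)*(u - 2)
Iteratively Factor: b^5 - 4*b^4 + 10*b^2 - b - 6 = (b + 1)*(b^4 - 5*b^3 + 5*b^2 + 5*b - 6) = (b + 1)^2*(b^3 - 6*b^2 + 11*b - 6) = (b - 2)*(b + 1)^2*(b^2 - 4*b + 3) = (b - 3)*(b - 2)*(b + 1)^2*(b - 1)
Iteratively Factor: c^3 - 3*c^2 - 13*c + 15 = (c + 3)*(c^2 - 6*c + 5) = (c - 5)*(c + 3)*(c - 1)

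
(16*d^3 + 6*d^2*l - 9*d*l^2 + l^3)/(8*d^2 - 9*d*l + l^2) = (2*d^2 + d*l - l^2)/(d - l)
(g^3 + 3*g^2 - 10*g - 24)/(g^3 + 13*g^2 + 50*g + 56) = (g - 3)/(g + 7)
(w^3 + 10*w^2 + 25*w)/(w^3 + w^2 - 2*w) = (w^2 + 10*w + 25)/(w^2 + w - 2)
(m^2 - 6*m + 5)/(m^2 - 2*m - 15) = (m - 1)/(m + 3)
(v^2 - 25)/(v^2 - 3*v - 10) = (v + 5)/(v + 2)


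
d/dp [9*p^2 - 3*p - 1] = 18*p - 3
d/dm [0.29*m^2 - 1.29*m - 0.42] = 0.58*m - 1.29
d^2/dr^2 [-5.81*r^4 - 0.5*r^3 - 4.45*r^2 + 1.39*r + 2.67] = -69.72*r^2 - 3.0*r - 8.9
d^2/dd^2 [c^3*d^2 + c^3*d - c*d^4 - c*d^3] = 2*c*(c^2 - 6*d^2 - 3*d)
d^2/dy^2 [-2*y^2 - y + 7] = -4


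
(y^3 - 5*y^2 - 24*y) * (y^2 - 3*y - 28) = y^5 - 8*y^4 - 37*y^3 + 212*y^2 + 672*y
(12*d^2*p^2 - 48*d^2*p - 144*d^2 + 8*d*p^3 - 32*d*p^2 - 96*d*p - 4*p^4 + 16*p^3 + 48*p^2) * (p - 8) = 12*d^2*p^3 - 144*d^2*p^2 + 240*d^2*p + 1152*d^2 + 8*d*p^4 - 96*d*p^3 + 160*d*p^2 + 768*d*p - 4*p^5 + 48*p^4 - 80*p^3 - 384*p^2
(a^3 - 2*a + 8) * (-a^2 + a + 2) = -a^5 + a^4 + 4*a^3 - 10*a^2 + 4*a + 16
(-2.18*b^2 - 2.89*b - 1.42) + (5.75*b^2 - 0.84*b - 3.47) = 3.57*b^2 - 3.73*b - 4.89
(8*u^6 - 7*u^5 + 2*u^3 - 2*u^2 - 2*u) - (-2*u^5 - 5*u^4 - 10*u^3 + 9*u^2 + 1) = 8*u^6 - 5*u^5 + 5*u^4 + 12*u^3 - 11*u^2 - 2*u - 1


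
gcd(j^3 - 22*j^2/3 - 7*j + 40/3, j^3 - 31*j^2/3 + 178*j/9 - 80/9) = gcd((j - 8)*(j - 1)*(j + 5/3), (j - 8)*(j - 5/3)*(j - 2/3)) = j - 8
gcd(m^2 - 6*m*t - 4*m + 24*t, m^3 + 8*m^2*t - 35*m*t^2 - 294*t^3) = -m + 6*t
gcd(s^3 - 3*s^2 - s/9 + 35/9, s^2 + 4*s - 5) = 1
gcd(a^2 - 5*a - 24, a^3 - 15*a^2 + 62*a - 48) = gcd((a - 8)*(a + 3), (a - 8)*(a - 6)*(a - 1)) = a - 8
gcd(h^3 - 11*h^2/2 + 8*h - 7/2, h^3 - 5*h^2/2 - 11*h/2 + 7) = h^2 - 9*h/2 + 7/2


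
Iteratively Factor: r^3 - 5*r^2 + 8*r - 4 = (r - 2)*(r^2 - 3*r + 2) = (r - 2)*(r - 1)*(r - 2)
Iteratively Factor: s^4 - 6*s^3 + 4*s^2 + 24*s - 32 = (s - 4)*(s^3 - 2*s^2 - 4*s + 8) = (s - 4)*(s - 2)*(s^2 - 4) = (s - 4)*(s - 2)^2*(s + 2)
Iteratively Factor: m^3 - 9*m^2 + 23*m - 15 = (m - 5)*(m^2 - 4*m + 3) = (m - 5)*(m - 1)*(m - 3)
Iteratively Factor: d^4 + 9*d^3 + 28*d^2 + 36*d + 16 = (d + 1)*(d^3 + 8*d^2 + 20*d + 16) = (d + 1)*(d + 2)*(d^2 + 6*d + 8) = (d + 1)*(d + 2)^2*(d + 4)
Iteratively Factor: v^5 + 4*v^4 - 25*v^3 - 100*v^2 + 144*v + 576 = (v + 4)*(v^4 - 25*v^2 + 144) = (v + 3)*(v + 4)*(v^3 - 3*v^2 - 16*v + 48) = (v + 3)*(v + 4)^2*(v^2 - 7*v + 12) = (v - 4)*(v + 3)*(v + 4)^2*(v - 3)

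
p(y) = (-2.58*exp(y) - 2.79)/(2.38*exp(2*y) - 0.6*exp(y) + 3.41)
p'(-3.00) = -0.04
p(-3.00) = -0.86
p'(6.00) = 0.00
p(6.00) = 0.00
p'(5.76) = 0.00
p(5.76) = -0.00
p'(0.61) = 0.60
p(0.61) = -0.73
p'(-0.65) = -0.07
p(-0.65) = -1.10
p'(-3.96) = -0.02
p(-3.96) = -0.84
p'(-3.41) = -0.03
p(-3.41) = -0.85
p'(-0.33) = 0.09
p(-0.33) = -1.10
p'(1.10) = 0.48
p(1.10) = -0.46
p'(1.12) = 0.47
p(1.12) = -0.45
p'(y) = (-2.58*exp(y) - 2.79)*(-4.76*exp(2*y) + 0.6*exp(y))/(2.38*exp(2*y) - 0.6*exp(y) + 3.41)^2 - 2.58*exp(y)/(2.38*exp(2*y) - 0.6*exp(y) + 3.41)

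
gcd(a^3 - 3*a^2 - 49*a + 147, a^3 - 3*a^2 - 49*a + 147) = a^3 - 3*a^2 - 49*a + 147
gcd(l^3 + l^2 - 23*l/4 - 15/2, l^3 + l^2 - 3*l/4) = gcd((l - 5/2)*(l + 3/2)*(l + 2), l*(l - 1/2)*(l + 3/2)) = l + 3/2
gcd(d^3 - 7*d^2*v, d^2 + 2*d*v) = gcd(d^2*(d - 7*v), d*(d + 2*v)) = d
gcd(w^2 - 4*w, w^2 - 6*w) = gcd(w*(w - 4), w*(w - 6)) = w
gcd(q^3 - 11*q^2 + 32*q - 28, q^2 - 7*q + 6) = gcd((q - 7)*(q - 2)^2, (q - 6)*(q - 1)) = 1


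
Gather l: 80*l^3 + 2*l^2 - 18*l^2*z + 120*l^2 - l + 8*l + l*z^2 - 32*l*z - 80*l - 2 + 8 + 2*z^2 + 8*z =80*l^3 + l^2*(122 - 18*z) + l*(z^2 - 32*z - 73) + 2*z^2 + 8*z + 6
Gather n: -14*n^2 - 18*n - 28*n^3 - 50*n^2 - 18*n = -28*n^3 - 64*n^2 - 36*n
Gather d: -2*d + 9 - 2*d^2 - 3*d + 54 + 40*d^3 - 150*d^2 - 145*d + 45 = 40*d^3 - 152*d^2 - 150*d + 108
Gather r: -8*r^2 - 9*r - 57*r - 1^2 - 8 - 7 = -8*r^2 - 66*r - 16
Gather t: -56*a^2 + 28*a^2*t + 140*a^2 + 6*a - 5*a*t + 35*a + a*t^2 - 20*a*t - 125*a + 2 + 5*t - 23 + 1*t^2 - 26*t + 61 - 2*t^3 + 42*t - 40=84*a^2 - 84*a - 2*t^3 + t^2*(a + 1) + t*(28*a^2 - 25*a + 21)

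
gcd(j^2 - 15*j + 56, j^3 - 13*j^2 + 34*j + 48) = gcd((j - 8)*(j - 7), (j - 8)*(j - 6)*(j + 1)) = j - 8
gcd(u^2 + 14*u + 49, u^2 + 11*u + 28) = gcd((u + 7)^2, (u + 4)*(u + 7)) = u + 7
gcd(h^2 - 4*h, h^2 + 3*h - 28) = h - 4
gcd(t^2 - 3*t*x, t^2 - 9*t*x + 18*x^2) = -t + 3*x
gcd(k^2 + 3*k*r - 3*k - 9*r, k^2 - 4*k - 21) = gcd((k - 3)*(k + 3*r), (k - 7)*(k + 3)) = 1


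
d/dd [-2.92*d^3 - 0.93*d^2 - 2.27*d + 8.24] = -8.76*d^2 - 1.86*d - 2.27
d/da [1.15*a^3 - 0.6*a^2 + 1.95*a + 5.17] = 3.45*a^2 - 1.2*a + 1.95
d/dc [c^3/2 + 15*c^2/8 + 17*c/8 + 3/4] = 3*c^2/2 + 15*c/4 + 17/8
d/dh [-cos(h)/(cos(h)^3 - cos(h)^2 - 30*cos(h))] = (1 - 2*cos(h))*sin(h)/(sin(h)^2 + cos(h) + 29)^2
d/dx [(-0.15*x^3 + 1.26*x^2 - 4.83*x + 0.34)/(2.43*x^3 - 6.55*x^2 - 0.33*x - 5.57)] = (2.22044604925031e-16*x^5 - 2.0793*x^4 + 23.5728*x^3 - 32.0244*x^2 - 9.5824*x + 27.0153)/(5.9049*x^6 - 31.833*x^5 + 41.2987*x^4 - 22.7472*x^3 + 73.0759*x^2 + 3.6762*x + 31.0249)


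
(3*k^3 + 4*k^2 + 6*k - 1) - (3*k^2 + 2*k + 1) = 3*k^3 + k^2 + 4*k - 2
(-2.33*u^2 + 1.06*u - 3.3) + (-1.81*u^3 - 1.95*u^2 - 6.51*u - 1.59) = -1.81*u^3 - 4.28*u^2 - 5.45*u - 4.89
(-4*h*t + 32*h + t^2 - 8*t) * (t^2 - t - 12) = -4*h*t^3 + 36*h*t^2 + 16*h*t - 384*h + t^4 - 9*t^3 - 4*t^2 + 96*t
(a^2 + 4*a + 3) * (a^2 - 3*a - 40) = a^4 + a^3 - 49*a^2 - 169*a - 120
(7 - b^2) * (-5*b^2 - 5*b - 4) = 5*b^4 + 5*b^3 - 31*b^2 - 35*b - 28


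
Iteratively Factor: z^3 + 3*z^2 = (z)*(z^2 + 3*z) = z^2*(z + 3)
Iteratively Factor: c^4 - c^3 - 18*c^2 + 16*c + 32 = (c - 2)*(c^3 + c^2 - 16*c - 16) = (c - 2)*(c + 4)*(c^2 - 3*c - 4) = (c - 4)*(c - 2)*(c + 4)*(c + 1)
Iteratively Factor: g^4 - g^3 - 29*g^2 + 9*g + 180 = (g + 4)*(g^3 - 5*g^2 - 9*g + 45) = (g + 3)*(g + 4)*(g^2 - 8*g + 15) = (g - 3)*(g + 3)*(g + 4)*(g - 5)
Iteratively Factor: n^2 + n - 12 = (n + 4)*(n - 3)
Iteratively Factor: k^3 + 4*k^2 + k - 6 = (k + 3)*(k^2 + k - 2) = (k - 1)*(k + 3)*(k + 2)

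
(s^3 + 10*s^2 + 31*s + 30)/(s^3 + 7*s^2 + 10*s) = (s + 3)/s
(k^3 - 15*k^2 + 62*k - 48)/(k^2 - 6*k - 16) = (k^2 - 7*k + 6)/(k + 2)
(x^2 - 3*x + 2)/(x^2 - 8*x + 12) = (x - 1)/(x - 6)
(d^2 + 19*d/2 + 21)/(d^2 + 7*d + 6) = (d + 7/2)/(d + 1)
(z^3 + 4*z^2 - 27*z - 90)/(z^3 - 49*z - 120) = (z^2 + z - 30)/(z^2 - 3*z - 40)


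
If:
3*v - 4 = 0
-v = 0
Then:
No Solution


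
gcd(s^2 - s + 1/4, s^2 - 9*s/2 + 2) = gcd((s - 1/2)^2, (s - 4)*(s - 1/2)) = s - 1/2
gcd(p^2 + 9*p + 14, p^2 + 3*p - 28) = p + 7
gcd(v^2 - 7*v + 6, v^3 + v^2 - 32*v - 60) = v - 6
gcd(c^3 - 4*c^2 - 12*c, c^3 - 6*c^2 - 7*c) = c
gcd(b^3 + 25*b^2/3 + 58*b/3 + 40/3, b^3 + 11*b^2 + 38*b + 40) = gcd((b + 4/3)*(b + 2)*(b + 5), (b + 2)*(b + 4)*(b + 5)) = b^2 + 7*b + 10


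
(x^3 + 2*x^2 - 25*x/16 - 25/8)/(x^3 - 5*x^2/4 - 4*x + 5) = (x + 5/4)/(x - 2)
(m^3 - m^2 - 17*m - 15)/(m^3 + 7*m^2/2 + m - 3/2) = 2*(m - 5)/(2*m - 1)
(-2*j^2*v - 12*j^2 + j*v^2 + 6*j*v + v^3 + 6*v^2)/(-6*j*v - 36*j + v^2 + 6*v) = (-2*j^2 + j*v + v^2)/(-6*j + v)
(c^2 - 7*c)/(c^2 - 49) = c/(c + 7)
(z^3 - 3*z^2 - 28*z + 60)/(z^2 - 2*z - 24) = (z^2 + 3*z - 10)/(z + 4)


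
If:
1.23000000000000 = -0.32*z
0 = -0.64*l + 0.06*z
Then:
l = -0.36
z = -3.84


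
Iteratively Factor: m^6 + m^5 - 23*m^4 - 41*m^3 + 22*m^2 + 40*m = (m)*(m^5 + m^4 - 23*m^3 - 41*m^2 + 22*m + 40) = m*(m + 1)*(m^4 - 23*m^2 - 18*m + 40) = m*(m - 1)*(m + 1)*(m^3 + m^2 - 22*m - 40) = m*(m - 1)*(m + 1)*(m + 4)*(m^2 - 3*m - 10) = m*(m - 5)*(m - 1)*(m + 1)*(m + 4)*(m + 2)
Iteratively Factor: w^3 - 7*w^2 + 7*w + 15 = (w - 3)*(w^2 - 4*w - 5) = (w - 5)*(w - 3)*(w + 1)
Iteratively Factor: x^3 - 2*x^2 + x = (x - 1)*(x^2 - x) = x*(x - 1)*(x - 1)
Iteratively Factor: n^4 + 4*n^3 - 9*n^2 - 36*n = (n - 3)*(n^3 + 7*n^2 + 12*n) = (n - 3)*(n + 3)*(n^2 + 4*n) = (n - 3)*(n + 3)*(n + 4)*(n)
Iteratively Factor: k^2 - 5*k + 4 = (k - 4)*(k - 1)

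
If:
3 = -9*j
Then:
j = -1/3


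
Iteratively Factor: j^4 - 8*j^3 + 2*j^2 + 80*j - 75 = (j + 3)*(j^3 - 11*j^2 + 35*j - 25) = (j - 5)*(j + 3)*(j^2 - 6*j + 5) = (j - 5)*(j - 1)*(j + 3)*(j - 5)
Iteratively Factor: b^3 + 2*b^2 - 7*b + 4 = (b - 1)*(b^2 + 3*b - 4) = (b - 1)^2*(b + 4)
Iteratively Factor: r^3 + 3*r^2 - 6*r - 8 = (r + 1)*(r^2 + 2*r - 8) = (r - 2)*(r + 1)*(r + 4)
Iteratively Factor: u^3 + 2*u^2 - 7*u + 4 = (u + 4)*(u^2 - 2*u + 1) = (u - 1)*(u + 4)*(u - 1)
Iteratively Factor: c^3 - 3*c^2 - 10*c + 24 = (c + 3)*(c^2 - 6*c + 8) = (c - 4)*(c + 3)*(c - 2)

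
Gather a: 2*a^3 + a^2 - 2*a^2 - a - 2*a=2*a^3 - a^2 - 3*a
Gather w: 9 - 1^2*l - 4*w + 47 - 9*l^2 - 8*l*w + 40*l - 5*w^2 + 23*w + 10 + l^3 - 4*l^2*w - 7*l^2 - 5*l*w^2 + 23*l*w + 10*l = l^3 - 16*l^2 + 49*l + w^2*(-5*l - 5) + w*(-4*l^2 + 15*l + 19) + 66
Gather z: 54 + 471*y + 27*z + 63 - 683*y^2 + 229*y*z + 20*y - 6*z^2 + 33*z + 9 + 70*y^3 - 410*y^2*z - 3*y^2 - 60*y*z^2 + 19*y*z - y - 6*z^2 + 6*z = 70*y^3 - 686*y^2 + 490*y + z^2*(-60*y - 12) + z*(-410*y^2 + 248*y + 66) + 126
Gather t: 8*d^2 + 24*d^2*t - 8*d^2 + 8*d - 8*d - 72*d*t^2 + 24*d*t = -72*d*t^2 + t*(24*d^2 + 24*d)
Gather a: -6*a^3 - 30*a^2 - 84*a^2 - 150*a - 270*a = -6*a^3 - 114*a^2 - 420*a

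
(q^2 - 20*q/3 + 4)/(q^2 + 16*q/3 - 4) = (q - 6)/(q + 6)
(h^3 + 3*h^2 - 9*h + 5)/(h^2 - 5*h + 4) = (h^2 + 4*h - 5)/(h - 4)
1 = 1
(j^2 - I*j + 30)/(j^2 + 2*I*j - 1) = (j^2 - I*j + 30)/(j^2 + 2*I*j - 1)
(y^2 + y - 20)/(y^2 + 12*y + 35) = (y - 4)/(y + 7)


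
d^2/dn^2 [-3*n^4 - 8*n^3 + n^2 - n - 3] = -36*n^2 - 48*n + 2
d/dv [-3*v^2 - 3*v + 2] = -6*v - 3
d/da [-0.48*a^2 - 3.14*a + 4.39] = -0.96*a - 3.14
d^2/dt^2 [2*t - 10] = 0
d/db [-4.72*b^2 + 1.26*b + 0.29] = 1.26 - 9.44*b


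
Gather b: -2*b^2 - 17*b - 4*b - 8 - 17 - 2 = -2*b^2 - 21*b - 27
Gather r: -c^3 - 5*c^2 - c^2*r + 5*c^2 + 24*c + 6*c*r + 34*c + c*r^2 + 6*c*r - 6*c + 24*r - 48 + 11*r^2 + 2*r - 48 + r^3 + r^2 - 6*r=-c^3 + 52*c + r^3 + r^2*(c + 12) + r*(-c^2 + 12*c + 20) - 96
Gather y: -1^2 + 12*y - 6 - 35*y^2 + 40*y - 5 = -35*y^2 + 52*y - 12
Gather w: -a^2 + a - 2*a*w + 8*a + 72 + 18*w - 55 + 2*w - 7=-a^2 + 9*a + w*(20 - 2*a) + 10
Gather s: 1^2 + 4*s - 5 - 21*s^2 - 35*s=-21*s^2 - 31*s - 4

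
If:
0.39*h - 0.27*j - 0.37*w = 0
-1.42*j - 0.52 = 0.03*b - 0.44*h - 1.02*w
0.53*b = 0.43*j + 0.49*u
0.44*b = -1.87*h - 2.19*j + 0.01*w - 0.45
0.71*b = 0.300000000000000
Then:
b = 0.42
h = -0.03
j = -0.27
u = 0.69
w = 0.16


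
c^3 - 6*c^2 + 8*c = c*(c - 4)*(c - 2)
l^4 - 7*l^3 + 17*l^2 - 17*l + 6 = (l - 3)*(l - 2)*(l - 1)^2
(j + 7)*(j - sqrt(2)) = j^2 - sqrt(2)*j + 7*j - 7*sqrt(2)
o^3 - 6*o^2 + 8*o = o*(o - 4)*(o - 2)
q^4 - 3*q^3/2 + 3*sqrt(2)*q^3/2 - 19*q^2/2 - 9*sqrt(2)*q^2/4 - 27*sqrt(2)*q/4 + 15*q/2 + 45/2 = (q - 3)*(q + 3/2)*(q - sqrt(2))*(q + 5*sqrt(2)/2)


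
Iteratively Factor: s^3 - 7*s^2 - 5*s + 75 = (s + 3)*(s^2 - 10*s + 25) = (s - 5)*(s + 3)*(s - 5)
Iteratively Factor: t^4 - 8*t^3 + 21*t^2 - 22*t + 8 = (t - 4)*(t^3 - 4*t^2 + 5*t - 2) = (t - 4)*(t - 2)*(t^2 - 2*t + 1) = (t - 4)*(t - 2)*(t - 1)*(t - 1)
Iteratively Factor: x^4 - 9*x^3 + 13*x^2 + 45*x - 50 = (x - 5)*(x^3 - 4*x^2 - 7*x + 10) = (x - 5)*(x + 2)*(x^2 - 6*x + 5) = (x - 5)*(x - 1)*(x + 2)*(x - 5)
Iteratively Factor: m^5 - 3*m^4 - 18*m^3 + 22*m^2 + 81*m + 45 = (m - 3)*(m^4 - 18*m^2 - 32*m - 15) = (m - 3)*(m + 3)*(m^3 - 3*m^2 - 9*m - 5) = (m - 3)*(m + 1)*(m + 3)*(m^2 - 4*m - 5) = (m - 3)*(m + 1)^2*(m + 3)*(m - 5)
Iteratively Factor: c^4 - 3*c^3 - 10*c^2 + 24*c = (c - 2)*(c^3 - c^2 - 12*c) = (c - 2)*(c + 3)*(c^2 - 4*c) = c*(c - 2)*(c + 3)*(c - 4)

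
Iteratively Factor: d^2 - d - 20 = (d + 4)*(d - 5)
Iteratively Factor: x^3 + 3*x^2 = (x)*(x^2 + 3*x) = x^2*(x + 3)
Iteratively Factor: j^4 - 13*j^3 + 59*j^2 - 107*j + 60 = (j - 3)*(j^3 - 10*j^2 + 29*j - 20) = (j - 4)*(j - 3)*(j^2 - 6*j + 5) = (j - 5)*(j - 4)*(j - 3)*(j - 1)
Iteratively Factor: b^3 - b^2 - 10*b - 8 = (b + 2)*(b^2 - 3*b - 4) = (b - 4)*(b + 2)*(b + 1)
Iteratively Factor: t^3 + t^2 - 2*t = (t + 2)*(t^2 - t) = (t - 1)*(t + 2)*(t)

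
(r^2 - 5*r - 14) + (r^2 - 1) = 2*r^2 - 5*r - 15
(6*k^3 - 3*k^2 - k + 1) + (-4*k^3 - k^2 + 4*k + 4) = 2*k^3 - 4*k^2 + 3*k + 5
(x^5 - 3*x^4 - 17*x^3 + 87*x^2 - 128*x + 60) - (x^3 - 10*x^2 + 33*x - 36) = x^5 - 3*x^4 - 18*x^3 + 97*x^2 - 161*x + 96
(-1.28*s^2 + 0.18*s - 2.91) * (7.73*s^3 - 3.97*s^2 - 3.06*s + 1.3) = -9.8944*s^5 + 6.473*s^4 - 19.2921*s^3 + 9.3379*s^2 + 9.1386*s - 3.783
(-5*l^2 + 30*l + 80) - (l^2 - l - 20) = -6*l^2 + 31*l + 100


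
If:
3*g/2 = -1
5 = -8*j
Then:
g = -2/3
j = -5/8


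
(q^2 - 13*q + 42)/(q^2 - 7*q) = (q - 6)/q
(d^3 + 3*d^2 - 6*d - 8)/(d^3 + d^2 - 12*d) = (d^2 - d - 2)/(d*(d - 3))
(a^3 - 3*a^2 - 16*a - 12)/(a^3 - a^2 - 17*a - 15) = (a^2 - 4*a - 12)/(a^2 - 2*a - 15)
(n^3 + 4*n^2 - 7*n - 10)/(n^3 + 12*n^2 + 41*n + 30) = (n - 2)/(n + 6)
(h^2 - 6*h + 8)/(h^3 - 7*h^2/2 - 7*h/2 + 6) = 2*(h - 2)/(2*h^2 + h - 3)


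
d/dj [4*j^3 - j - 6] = 12*j^2 - 1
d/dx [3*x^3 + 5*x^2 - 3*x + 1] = 9*x^2 + 10*x - 3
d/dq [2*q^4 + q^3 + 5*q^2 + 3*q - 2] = 8*q^3 + 3*q^2 + 10*q + 3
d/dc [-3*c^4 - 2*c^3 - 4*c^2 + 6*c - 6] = -12*c^3 - 6*c^2 - 8*c + 6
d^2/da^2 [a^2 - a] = 2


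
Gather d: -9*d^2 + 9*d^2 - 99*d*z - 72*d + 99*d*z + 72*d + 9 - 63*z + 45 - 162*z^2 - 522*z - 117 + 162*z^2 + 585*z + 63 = 0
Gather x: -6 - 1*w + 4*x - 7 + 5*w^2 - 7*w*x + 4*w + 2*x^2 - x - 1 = 5*w^2 + 3*w + 2*x^2 + x*(3 - 7*w) - 14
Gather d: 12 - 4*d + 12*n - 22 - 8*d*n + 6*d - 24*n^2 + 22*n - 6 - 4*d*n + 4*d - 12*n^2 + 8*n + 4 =d*(6 - 12*n) - 36*n^2 + 42*n - 12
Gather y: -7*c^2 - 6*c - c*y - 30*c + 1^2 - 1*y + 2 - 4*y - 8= -7*c^2 - 36*c + y*(-c - 5) - 5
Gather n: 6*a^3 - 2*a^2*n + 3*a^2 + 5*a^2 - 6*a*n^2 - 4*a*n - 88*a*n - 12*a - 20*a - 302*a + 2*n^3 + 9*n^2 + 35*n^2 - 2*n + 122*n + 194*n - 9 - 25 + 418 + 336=6*a^3 + 8*a^2 - 334*a + 2*n^3 + n^2*(44 - 6*a) + n*(-2*a^2 - 92*a + 314) + 720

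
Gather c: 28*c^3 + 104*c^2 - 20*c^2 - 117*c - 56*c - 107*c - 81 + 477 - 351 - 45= 28*c^3 + 84*c^2 - 280*c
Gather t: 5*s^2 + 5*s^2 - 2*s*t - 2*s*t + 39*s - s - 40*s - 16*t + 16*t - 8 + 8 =10*s^2 - 4*s*t - 2*s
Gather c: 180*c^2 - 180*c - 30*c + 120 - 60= 180*c^2 - 210*c + 60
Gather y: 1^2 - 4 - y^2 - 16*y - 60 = -y^2 - 16*y - 63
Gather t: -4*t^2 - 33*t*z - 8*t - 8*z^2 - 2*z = -4*t^2 + t*(-33*z - 8) - 8*z^2 - 2*z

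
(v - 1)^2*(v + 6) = v^3 + 4*v^2 - 11*v + 6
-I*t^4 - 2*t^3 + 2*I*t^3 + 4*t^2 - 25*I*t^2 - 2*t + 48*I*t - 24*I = (t - 1)*(t - 6*I)*(t + 4*I)*(-I*t + I)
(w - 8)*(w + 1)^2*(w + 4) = w^4 - 2*w^3 - 39*w^2 - 68*w - 32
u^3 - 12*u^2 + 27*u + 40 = (u - 8)*(u - 5)*(u + 1)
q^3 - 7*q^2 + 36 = (q - 6)*(q - 3)*(q + 2)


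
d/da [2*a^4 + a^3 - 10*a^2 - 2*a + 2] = 8*a^3 + 3*a^2 - 20*a - 2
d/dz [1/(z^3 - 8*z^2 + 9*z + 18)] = (-3*z^2 + 16*z - 9)/(z^3 - 8*z^2 + 9*z + 18)^2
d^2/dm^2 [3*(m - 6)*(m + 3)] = 6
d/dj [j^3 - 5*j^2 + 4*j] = 3*j^2 - 10*j + 4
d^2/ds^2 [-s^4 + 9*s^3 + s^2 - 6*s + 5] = -12*s^2 + 54*s + 2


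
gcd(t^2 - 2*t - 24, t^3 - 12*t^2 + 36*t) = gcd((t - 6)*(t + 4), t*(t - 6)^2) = t - 6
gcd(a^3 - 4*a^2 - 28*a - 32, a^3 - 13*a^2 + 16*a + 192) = a - 8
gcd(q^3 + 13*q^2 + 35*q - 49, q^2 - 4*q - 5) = 1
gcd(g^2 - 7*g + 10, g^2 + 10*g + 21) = 1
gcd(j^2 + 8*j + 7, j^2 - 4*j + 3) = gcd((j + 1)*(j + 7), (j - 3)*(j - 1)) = 1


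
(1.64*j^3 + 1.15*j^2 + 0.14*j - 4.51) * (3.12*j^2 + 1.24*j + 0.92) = 5.1168*j^5 + 5.6216*j^4 + 3.3716*j^3 - 12.8396*j^2 - 5.4636*j - 4.1492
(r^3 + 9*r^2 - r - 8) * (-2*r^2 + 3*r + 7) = -2*r^5 - 15*r^4 + 36*r^3 + 76*r^2 - 31*r - 56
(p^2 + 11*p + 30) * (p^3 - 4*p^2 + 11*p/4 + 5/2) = p^5 + 7*p^4 - 45*p^3/4 - 349*p^2/4 + 110*p + 75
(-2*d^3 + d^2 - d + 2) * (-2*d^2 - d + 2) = 4*d^5 - 3*d^3 - d^2 - 4*d + 4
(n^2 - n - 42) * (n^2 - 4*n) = n^4 - 5*n^3 - 38*n^2 + 168*n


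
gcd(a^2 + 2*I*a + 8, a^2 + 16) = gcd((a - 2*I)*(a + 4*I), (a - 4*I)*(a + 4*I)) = a + 4*I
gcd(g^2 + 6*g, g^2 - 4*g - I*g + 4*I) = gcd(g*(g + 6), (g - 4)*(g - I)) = 1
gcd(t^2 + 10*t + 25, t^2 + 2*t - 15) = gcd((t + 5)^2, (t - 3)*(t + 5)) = t + 5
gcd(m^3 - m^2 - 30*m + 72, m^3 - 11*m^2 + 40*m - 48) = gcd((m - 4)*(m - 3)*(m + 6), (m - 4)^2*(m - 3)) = m^2 - 7*m + 12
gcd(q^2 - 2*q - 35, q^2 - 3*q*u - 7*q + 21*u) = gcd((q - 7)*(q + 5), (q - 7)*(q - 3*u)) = q - 7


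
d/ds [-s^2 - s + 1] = -2*s - 1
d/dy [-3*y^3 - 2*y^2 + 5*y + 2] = -9*y^2 - 4*y + 5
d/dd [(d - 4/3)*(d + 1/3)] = 2*d - 1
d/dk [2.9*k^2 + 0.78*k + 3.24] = 5.8*k + 0.78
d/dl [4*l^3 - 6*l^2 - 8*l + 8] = 12*l^2 - 12*l - 8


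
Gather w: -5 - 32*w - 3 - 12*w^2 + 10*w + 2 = -12*w^2 - 22*w - 6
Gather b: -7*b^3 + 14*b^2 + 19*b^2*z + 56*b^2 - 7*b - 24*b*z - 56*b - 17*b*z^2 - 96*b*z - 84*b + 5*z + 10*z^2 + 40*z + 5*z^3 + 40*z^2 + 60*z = -7*b^3 + b^2*(19*z + 70) + b*(-17*z^2 - 120*z - 147) + 5*z^3 + 50*z^2 + 105*z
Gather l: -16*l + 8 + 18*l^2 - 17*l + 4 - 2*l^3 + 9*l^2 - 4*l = -2*l^3 + 27*l^2 - 37*l + 12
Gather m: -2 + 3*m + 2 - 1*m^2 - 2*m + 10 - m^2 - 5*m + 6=-2*m^2 - 4*m + 16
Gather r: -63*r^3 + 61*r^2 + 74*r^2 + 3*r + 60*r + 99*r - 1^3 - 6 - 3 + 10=-63*r^3 + 135*r^2 + 162*r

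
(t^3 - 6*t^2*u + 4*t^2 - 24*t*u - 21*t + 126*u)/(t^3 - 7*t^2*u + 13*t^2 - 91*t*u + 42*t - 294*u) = (t^2 - 6*t*u - 3*t + 18*u)/(t^2 - 7*t*u + 6*t - 42*u)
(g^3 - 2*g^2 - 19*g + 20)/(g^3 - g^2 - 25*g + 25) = (g + 4)/(g + 5)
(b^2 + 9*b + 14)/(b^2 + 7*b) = (b + 2)/b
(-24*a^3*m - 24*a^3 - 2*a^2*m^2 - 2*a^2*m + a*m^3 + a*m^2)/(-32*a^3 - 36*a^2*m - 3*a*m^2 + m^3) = a*(6*a*m + 6*a - m^2 - m)/(8*a^2 + 7*a*m - m^2)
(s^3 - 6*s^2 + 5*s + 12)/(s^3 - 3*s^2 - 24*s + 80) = (s^2 - 2*s - 3)/(s^2 + s - 20)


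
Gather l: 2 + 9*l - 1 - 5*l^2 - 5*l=-5*l^2 + 4*l + 1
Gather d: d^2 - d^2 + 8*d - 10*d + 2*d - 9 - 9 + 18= 0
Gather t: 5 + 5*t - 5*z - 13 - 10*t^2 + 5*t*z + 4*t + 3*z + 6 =-10*t^2 + t*(5*z + 9) - 2*z - 2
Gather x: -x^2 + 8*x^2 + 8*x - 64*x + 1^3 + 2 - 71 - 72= 7*x^2 - 56*x - 140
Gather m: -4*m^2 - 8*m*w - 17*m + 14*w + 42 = -4*m^2 + m*(-8*w - 17) + 14*w + 42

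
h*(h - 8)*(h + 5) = h^3 - 3*h^2 - 40*h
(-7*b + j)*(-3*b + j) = 21*b^2 - 10*b*j + j^2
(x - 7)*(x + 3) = x^2 - 4*x - 21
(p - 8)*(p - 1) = p^2 - 9*p + 8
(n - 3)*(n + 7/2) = n^2 + n/2 - 21/2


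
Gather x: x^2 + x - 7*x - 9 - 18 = x^2 - 6*x - 27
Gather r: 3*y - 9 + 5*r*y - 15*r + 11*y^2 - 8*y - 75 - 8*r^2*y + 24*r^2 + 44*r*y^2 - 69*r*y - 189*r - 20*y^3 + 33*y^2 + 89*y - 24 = r^2*(24 - 8*y) + r*(44*y^2 - 64*y - 204) - 20*y^3 + 44*y^2 + 84*y - 108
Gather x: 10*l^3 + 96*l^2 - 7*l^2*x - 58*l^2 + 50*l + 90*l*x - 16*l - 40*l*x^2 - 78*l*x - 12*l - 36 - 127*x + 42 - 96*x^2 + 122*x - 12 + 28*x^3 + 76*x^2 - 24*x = 10*l^3 + 38*l^2 + 22*l + 28*x^3 + x^2*(-40*l - 20) + x*(-7*l^2 + 12*l - 29) - 6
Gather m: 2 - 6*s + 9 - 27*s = 11 - 33*s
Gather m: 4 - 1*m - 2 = 2 - m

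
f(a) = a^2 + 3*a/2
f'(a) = 2*a + 3/2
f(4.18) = 23.74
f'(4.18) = 9.86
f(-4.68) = 14.88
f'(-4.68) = -7.86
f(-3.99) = 9.94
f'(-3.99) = -6.48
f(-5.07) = 18.10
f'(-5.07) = -8.64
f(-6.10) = 28.06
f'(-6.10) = -10.70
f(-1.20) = -0.36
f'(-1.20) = -0.90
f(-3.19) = 5.39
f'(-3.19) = -4.88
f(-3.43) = 6.62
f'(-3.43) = -5.36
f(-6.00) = 27.00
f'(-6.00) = -10.50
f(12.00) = 162.00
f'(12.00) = 25.50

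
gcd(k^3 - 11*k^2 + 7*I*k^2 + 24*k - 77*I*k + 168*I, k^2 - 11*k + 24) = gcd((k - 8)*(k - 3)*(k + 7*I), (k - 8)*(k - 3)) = k^2 - 11*k + 24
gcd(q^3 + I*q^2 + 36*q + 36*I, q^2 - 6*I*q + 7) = q + I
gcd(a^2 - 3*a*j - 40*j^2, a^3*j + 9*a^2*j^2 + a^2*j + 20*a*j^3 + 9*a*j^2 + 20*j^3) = a + 5*j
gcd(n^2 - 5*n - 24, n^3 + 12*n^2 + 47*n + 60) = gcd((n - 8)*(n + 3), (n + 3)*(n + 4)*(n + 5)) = n + 3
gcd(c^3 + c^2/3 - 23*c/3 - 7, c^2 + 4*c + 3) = c + 1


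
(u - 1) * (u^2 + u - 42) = u^3 - 43*u + 42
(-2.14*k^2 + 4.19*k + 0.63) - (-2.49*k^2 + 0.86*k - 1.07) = 0.35*k^2 + 3.33*k + 1.7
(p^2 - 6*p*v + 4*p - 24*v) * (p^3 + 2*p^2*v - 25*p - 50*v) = p^5 - 4*p^4*v + 4*p^4 - 12*p^3*v^2 - 16*p^3*v - 25*p^3 - 48*p^2*v^2 + 100*p^2*v - 100*p^2 + 300*p*v^2 + 400*p*v + 1200*v^2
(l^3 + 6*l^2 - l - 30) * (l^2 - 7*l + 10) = l^5 - l^4 - 33*l^3 + 37*l^2 + 200*l - 300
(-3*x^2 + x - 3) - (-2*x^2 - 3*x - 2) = -x^2 + 4*x - 1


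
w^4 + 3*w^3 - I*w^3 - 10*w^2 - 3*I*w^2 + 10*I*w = w*(w - 2)*(w + 5)*(w - I)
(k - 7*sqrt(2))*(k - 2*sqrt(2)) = k^2 - 9*sqrt(2)*k + 28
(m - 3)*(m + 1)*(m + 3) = m^3 + m^2 - 9*m - 9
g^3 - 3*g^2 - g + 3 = (g - 3)*(g - 1)*(g + 1)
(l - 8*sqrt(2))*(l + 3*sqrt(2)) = l^2 - 5*sqrt(2)*l - 48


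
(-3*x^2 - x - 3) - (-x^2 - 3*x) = -2*x^2 + 2*x - 3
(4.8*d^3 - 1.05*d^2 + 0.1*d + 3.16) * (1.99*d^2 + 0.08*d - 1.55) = 9.552*d^5 - 1.7055*d^4 - 7.325*d^3 + 7.9239*d^2 + 0.0978*d - 4.898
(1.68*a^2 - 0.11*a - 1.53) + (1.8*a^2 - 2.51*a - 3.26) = 3.48*a^2 - 2.62*a - 4.79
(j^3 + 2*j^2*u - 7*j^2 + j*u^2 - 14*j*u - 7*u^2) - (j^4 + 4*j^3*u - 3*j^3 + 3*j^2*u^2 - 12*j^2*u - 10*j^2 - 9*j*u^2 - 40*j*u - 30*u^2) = -j^4 - 4*j^3*u + 4*j^3 - 3*j^2*u^2 + 14*j^2*u + 3*j^2 + 10*j*u^2 + 26*j*u + 23*u^2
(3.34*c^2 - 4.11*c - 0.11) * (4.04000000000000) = 13.4936*c^2 - 16.6044*c - 0.4444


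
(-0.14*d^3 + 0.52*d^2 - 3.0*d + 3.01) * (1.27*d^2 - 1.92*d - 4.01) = -0.1778*d^5 + 0.9292*d^4 - 4.247*d^3 + 7.4975*d^2 + 6.2508*d - 12.0701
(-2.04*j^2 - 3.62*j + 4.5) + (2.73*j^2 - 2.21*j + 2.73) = 0.69*j^2 - 5.83*j + 7.23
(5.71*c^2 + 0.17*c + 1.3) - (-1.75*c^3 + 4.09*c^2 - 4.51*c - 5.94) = 1.75*c^3 + 1.62*c^2 + 4.68*c + 7.24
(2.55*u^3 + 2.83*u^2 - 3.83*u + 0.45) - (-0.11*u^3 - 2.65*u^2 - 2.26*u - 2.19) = 2.66*u^3 + 5.48*u^2 - 1.57*u + 2.64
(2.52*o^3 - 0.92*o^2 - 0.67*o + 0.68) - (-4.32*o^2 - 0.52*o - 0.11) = 2.52*o^3 + 3.4*o^2 - 0.15*o + 0.79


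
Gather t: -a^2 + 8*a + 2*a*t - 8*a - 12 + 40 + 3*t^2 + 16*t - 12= -a^2 + 3*t^2 + t*(2*a + 16) + 16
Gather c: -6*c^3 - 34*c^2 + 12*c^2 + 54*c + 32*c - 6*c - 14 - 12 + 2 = -6*c^3 - 22*c^2 + 80*c - 24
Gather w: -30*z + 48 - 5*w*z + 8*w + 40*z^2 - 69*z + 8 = w*(8 - 5*z) + 40*z^2 - 99*z + 56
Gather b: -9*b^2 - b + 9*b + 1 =-9*b^2 + 8*b + 1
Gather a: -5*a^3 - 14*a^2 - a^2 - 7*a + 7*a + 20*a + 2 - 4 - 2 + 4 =-5*a^3 - 15*a^2 + 20*a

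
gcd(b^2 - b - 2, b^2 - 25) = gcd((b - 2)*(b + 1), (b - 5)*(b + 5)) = 1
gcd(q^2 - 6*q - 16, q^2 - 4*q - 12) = q + 2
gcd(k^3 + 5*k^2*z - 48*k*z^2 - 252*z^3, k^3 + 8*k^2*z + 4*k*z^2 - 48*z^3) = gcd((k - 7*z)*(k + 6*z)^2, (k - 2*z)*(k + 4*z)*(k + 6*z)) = k + 6*z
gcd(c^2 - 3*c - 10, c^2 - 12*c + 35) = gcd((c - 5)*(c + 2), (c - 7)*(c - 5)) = c - 5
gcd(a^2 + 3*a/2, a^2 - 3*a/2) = a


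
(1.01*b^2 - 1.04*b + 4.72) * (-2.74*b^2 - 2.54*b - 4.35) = -2.7674*b^4 + 0.2842*b^3 - 14.6847*b^2 - 7.4648*b - 20.532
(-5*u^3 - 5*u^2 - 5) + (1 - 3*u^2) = -5*u^3 - 8*u^2 - 4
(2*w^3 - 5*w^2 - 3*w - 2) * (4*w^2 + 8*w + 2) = 8*w^5 - 4*w^4 - 48*w^3 - 42*w^2 - 22*w - 4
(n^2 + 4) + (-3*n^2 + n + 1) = -2*n^2 + n + 5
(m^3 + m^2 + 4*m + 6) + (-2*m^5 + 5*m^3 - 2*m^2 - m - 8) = -2*m^5 + 6*m^3 - m^2 + 3*m - 2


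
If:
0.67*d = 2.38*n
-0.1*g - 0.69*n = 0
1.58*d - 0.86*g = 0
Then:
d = 0.00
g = 0.00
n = 0.00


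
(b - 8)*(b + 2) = b^2 - 6*b - 16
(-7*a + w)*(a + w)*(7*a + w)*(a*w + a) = -49*a^4*w - 49*a^4 - 49*a^3*w^2 - 49*a^3*w + a^2*w^3 + a^2*w^2 + a*w^4 + a*w^3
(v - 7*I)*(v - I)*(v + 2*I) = v^3 - 6*I*v^2 + 9*v - 14*I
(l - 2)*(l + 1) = l^2 - l - 2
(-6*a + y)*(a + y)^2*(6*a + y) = -36*a^4 - 72*a^3*y - 35*a^2*y^2 + 2*a*y^3 + y^4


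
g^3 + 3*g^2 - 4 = (g - 1)*(g + 2)^2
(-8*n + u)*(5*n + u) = -40*n^2 - 3*n*u + u^2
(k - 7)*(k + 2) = k^2 - 5*k - 14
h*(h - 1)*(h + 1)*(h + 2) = h^4 + 2*h^3 - h^2 - 2*h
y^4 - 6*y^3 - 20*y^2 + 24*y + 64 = (y - 8)*(y - 2)*(y + 2)^2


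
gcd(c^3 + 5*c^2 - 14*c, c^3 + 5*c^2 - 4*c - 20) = c - 2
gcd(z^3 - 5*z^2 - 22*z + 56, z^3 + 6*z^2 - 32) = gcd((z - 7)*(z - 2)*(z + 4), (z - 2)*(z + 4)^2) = z^2 + 2*z - 8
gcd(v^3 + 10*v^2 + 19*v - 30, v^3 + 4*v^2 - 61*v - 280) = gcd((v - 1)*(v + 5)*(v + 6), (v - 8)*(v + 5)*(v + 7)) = v + 5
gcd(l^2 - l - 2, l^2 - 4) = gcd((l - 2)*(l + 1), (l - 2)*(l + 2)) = l - 2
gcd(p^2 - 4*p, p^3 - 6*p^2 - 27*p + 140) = p - 4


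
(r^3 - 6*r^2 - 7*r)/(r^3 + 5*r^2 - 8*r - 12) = r*(r - 7)/(r^2 + 4*r - 12)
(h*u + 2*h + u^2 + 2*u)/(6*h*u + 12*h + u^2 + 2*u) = (h + u)/(6*h + u)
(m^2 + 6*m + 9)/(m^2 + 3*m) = (m + 3)/m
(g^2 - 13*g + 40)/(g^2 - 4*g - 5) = (g - 8)/(g + 1)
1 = 1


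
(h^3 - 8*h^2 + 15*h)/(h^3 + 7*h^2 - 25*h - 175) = h*(h - 3)/(h^2 + 12*h + 35)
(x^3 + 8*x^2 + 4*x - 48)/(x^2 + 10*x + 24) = x - 2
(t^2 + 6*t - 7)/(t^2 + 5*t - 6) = (t + 7)/(t + 6)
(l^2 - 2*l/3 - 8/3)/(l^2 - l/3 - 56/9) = 3*(-3*l^2 + 2*l + 8)/(-9*l^2 + 3*l + 56)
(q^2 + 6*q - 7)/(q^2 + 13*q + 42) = (q - 1)/(q + 6)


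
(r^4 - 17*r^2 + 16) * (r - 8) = r^5 - 8*r^4 - 17*r^3 + 136*r^2 + 16*r - 128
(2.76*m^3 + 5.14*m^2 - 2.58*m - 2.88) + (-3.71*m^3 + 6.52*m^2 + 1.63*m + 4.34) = -0.95*m^3 + 11.66*m^2 - 0.95*m + 1.46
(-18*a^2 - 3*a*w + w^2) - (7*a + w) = -18*a^2 - 3*a*w - 7*a + w^2 - w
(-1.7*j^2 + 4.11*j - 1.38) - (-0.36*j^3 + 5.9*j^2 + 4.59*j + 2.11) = 0.36*j^3 - 7.6*j^2 - 0.48*j - 3.49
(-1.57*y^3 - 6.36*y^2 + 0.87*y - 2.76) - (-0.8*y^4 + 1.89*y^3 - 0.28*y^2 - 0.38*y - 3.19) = 0.8*y^4 - 3.46*y^3 - 6.08*y^2 + 1.25*y + 0.43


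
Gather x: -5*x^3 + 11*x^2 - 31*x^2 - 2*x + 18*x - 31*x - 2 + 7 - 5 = -5*x^3 - 20*x^2 - 15*x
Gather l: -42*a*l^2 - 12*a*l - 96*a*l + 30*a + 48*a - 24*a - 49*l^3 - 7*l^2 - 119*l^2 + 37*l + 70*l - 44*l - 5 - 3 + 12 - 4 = 54*a - 49*l^3 + l^2*(-42*a - 126) + l*(63 - 108*a)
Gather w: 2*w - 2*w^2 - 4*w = -2*w^2 - 2*w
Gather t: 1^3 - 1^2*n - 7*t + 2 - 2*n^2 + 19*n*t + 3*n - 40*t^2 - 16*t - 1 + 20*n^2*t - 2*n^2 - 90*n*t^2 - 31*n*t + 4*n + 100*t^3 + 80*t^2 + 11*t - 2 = -4*n^2 + 6*n + 100*t^3 + t^2*(40 - 90*n) + t*(20*n^2 - 12*n - 12)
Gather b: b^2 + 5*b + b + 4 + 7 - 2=b^2 + 6*b + 9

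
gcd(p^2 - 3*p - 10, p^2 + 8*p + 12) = p + 2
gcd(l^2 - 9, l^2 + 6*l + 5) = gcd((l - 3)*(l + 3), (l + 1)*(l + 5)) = 1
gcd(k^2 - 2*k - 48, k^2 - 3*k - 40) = k - 8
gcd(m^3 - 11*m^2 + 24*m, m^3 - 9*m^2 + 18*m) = m^2 - 3*m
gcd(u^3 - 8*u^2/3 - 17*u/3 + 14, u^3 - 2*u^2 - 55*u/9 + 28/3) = u^2 - 2*u/3 - 7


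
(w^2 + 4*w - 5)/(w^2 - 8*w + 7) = (w + 5)/(w - 7)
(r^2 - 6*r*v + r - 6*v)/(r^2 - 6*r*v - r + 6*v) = (r + 1)/(r - 1)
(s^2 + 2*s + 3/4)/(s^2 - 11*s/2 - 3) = (s + 3/2)/(s - 6)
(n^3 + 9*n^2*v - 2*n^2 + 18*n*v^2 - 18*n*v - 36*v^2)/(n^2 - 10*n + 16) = (n^2 + 9*n*v + 18*v^2)/(n - 8)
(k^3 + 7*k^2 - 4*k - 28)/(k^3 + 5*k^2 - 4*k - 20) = (k + 7)/(k + 5)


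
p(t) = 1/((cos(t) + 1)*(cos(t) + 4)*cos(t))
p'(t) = sin(t)/((cos(t) + 1)*(cos(t) + 4)*cos(t)^2) + sin(t)/((cos(t) + 1)*(cos(t) + 4)^2*cos(t)) + sin(t)/((cos(t) + 1)^2*(cos(t) + 4)*cos(t))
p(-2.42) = -1.64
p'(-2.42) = 3.25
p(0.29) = 0.11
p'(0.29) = 0.05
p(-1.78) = -1.60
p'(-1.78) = -5.16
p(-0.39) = 0.11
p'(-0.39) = -0.08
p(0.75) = 0.17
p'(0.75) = 0.25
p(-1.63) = -4.56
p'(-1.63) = -70.91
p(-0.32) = 0.11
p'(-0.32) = -0.06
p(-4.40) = -1.27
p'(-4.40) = 1.86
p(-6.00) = 0.11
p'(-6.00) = 0.05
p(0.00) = 0.10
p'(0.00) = 0.00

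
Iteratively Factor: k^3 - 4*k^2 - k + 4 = (k - 1)*(k^2 - 3*k - 4) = (k - 1)*(k + 1)*(k - 4)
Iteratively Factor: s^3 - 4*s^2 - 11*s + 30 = (s - 5)*(s^2 + s - 6) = (s - 5)*(s - 2)*(s + 3)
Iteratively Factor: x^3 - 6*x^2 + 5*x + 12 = (x + 1)*(x^2 - 7*x + 12) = (x - 4)*(x + 1)*(x - 3)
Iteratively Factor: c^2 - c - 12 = (c + 3)*(c - 4)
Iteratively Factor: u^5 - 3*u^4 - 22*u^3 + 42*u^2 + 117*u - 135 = (u - 5)*(u^4 + 2*u^3 - 12*u^2 - 18*u + 27) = (u - 5)*(u - 3)*(u^3 + 5*u^2 + 3*u - 9) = (u - 5)*(u - 3)*(u + 3)*(u^2 + 2*u - 3) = (u - 5)*(u - 3)*(u + 3)^2*(u - 1)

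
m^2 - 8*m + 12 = (m - 6)*(m - 2)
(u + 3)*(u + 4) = u^2 + 7*u + 12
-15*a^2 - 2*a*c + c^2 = (-5*a + c)*(3*a + c)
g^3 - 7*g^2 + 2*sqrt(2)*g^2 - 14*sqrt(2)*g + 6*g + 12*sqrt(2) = (g - 6)*(g - 1)*(g + 2*sqrt(2))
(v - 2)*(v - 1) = v^2 - 3*v + 2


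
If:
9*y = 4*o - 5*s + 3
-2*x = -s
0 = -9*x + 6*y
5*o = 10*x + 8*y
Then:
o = 132/59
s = 60/59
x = 30/59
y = 45/59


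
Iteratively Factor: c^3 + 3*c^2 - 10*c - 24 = (c - 3)*(c^2 + 6*c + 8) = (c - 3)*(c + 2)*(c + 4)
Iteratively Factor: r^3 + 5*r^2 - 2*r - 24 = (r + 4)*(r^2 + r - 6) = (r + 3)*(r + 4)*(r - 2)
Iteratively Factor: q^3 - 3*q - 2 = (q + 1)*(q^2 - q - 2) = (q - 2)*(q + 1)*(q + 1)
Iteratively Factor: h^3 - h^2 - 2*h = (h - 2)*(h^2 + h) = (h - 2)*(h + 1)*(h)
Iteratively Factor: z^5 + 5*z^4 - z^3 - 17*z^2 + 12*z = (z)*(z^4 + 5*z^3 - z^2 - 17*z + 12) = z*(z - 1)*(z^3 + 6*z^2 + 5*z - 12) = z*(z - 1)*(z + 4)*(z^2 + 2*z - 3) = z*(z - 1)*(z + 3)*(z + 4)*(z - 1)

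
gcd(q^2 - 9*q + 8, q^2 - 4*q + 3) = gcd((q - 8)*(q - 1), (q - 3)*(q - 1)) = q - 1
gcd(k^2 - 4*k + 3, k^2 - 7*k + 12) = k - 3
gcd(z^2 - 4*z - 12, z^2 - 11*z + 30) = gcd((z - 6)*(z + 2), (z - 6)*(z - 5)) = z - 6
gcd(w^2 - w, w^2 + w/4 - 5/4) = w - 1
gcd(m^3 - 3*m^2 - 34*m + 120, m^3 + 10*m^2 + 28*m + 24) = m + 6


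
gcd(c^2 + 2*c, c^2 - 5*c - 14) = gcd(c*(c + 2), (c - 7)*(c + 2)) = c + 2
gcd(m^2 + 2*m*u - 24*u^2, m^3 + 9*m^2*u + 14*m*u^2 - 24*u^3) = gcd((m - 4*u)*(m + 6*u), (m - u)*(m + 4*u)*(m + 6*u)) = m + 6*u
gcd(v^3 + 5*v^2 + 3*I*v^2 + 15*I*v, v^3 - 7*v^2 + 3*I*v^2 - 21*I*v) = v^2 + 3*I*v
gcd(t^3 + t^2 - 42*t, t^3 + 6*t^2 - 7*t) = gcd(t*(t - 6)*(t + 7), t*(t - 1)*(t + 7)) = t^2 + 7*t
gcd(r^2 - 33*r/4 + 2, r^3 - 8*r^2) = r - 8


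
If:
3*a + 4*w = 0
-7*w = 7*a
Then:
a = 0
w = 0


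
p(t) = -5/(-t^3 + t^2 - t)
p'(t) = -5*(3*t^2 - 2*t + 1)/(-t^3 + t^2 - t)^2 = 5*(-3*t^2 + 2*t - 1)/(t^2*(t^2 - t + 1)^2)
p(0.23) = 26.42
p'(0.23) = -97.52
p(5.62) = 0.03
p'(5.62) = -0.02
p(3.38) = 0.16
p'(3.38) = -0.15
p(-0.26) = -14.49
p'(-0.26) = -72.30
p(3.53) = 0.14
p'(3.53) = -0.13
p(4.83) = 0.05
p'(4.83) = -0.03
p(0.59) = 11.18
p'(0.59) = -21.60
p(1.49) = 1.94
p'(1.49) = -3.52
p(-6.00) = -0.02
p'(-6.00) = -0.00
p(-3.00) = -0.13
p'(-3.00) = -0.11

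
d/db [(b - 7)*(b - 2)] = 2*b - 9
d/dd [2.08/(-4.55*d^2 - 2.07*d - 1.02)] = (18.928*d + 4.3056)/(4.55*d^2 + 2.07*d + 1.02)^2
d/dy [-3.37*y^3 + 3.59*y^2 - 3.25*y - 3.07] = -10.11*y^2 + 7.18*y - 3.25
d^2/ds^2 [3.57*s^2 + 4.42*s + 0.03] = 7.14000000000000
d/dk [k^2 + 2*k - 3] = 2*k + 2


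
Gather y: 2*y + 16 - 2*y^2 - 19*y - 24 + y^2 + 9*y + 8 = -y^2 - 8*y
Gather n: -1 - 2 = -3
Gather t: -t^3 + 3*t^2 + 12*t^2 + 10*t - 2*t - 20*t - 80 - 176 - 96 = -t^3 + 15*t^2 - 12*t - 352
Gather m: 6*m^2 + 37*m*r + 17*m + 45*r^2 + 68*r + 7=6*m^2 + m*(37*r + 17) + 45*r^2 + 68*r + 7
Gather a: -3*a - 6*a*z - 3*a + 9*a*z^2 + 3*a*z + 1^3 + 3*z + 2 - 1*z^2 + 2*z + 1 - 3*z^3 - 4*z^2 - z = a*(9*z^2 - 3*z - 6) - 3*z^3 - 5*z^2 + 4*z + 4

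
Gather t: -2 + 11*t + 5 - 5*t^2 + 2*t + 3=-5*t^2 + 13*t + 6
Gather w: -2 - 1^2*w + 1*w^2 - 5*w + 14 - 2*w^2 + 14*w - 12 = -w^2 + 8*w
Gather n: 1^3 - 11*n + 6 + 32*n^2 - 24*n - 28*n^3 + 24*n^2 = -28*n^3 + 56*n^2 - 35*n + 7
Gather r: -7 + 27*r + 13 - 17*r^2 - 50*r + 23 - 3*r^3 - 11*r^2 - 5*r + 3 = -3*r^3 - 28*r^2 - 28*r + 32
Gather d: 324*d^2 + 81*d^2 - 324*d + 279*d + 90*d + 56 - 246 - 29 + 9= 405*d^2 + 45*d - 210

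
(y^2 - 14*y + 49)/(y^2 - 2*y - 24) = (-y^2 + 14*y - 49)/(-y^2 + 2*y + 24)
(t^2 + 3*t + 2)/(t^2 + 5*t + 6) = (t + 1)/(t + 3)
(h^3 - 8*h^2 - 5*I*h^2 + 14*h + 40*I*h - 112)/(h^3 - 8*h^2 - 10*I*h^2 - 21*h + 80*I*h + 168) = (h + 2*I)/(h - 3*I)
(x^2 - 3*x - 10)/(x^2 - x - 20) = (x + 2)/(x + 4)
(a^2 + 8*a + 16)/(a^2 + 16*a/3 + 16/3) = 3*(a + 4)/(3*a + 4)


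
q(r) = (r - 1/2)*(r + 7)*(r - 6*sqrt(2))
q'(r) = (r - 1/2)*(r + 7) + (r - 1/2)*(r - 6*sqrt(2)) + (r + 7)*(r - 6*sqrt(2))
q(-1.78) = 122.17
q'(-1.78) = -42.08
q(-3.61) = 168.52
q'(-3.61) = -5.22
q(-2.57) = 150.35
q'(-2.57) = -28.64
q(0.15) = 20.86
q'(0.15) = -59.18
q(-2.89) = 158.49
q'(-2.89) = -22.12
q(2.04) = -89.73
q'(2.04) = -54.27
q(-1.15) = 93.00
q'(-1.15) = -50.12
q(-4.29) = 165.83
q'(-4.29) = 13.59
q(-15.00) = -2912.17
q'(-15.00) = 675.90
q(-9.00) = -332.22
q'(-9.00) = 220.08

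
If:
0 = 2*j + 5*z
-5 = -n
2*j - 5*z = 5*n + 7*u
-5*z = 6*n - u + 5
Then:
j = 15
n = 5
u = 5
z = -6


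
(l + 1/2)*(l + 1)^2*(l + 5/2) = l^4 + 5*l^3 + 33*l^2/4 + 11*l/2 + 5/4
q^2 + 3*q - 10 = (q - 2)*(q + 5)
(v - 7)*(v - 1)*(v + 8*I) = v^3 - 8*v^2 + 8*I*v^2 + 7*v - 64*I*v + 56*I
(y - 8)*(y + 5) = y^2 - 3*y - 40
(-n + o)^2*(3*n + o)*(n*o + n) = 3*n^4*o + 3*n^4 - 5*n^3*o^2 - 5*n^3*o + n^2*o^3 + n^2*o^2 + n*o^4 + n*o^3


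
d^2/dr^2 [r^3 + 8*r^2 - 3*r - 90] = 6*r + 16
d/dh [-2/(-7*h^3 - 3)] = -42*h^2/(7*h^3 + 3)^2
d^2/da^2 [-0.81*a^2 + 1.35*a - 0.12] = -1.62000000000000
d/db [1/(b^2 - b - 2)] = (1 - 2*b)/(-b^2 + b + 2)^2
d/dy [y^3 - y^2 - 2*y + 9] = 3*y^2 - 2*y - 2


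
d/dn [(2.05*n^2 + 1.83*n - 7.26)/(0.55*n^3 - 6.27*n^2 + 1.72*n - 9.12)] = (-1.1275*n^4 - 2.013*n^3 + 26.9791*n^2 - 128.4324*n - 4.2024)/(0.3025*n^6 - 6.897*n^5 + 41.2049*n^4 - 31.6008*n^3 + 117.3232*n^2 - 31.3728*n + 83.1744)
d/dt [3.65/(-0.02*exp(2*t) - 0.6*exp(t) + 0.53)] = (0.146*exp(t) + 2.19)*exp(t)/(0.02*exp(2*t) + 0.6*exp(t) - 0.53)^2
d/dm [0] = 0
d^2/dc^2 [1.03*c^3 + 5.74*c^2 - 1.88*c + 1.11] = 6.18*c + 11.48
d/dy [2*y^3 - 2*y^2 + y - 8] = 6*y^2 - 4*y + 1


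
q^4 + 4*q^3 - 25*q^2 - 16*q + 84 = (q - 3)*(q - 2)*(q + 2)*(q + 7)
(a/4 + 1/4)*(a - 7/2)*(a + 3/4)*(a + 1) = a^4/4 - 3*a^3/16 - 57*a^2/32 - 2*a - 21/32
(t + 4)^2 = t^2 + 8*t + 16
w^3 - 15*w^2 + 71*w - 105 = (w - 7)*(w - 5)*(w - 3)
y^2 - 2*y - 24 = (y - 6)*(y + 4)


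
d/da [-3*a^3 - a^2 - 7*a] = -9*a^2 - 2*a - 7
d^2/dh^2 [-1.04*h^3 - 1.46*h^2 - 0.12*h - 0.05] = -6.24*h - 2.92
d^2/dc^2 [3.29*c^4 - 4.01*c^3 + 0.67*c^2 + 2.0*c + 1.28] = 39.48*c^2 - 24.06*c + 1.34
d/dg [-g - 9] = -1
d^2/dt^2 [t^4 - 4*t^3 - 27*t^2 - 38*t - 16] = 12*t^2 - 24*t - 54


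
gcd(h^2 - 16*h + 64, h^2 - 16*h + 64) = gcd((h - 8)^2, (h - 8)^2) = h^2 - 16*h + 64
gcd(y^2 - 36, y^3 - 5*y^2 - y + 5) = 1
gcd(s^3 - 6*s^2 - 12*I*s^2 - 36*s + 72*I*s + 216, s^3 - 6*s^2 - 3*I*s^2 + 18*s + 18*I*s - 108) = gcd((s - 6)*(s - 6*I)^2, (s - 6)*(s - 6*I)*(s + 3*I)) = s^2 + s*(-6 - 6*I) + 36*I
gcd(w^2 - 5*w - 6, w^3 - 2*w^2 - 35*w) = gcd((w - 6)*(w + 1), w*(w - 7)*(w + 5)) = 1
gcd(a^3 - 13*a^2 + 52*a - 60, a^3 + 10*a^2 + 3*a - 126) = 1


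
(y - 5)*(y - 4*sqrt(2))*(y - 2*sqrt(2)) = y^3 - 6*sqrt(2)*y^2 - 5*y^2 + 16*y + 30*sqrt(2)*y - 80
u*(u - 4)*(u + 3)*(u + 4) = u^4 + 3*u^3 - 16*u^2 - 48*u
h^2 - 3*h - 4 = (h - 4)*(h + 1)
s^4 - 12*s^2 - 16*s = s*(s - 4)*(s + 2)^2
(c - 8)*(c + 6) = c^2 - 2*c - 48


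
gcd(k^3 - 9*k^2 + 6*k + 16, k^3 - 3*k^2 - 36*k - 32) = k^2 - 7*k - 8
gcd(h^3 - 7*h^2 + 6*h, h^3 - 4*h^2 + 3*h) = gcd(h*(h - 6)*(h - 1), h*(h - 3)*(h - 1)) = h^2 - h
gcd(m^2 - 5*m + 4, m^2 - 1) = m - 1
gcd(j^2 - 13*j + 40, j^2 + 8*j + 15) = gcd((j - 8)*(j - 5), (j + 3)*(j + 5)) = 1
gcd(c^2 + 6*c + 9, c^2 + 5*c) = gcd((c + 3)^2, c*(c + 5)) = 1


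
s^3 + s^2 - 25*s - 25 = (s - 5)*(s + 1)*(s + 5)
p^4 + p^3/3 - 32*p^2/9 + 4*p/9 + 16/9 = (p - 4/3)*(p - 1)*(p + 2/3)*(p + 2)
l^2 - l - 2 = (l - 2)*(l + 1)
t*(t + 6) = t^2 + 6*t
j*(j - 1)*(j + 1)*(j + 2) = j^4 + 2*j^3 - j^2 - 2*j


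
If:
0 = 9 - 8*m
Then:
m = 9/8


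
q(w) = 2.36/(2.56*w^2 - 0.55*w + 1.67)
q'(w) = 2.36*(0.55 - 5.12*w)/(2.56*w^2 - 0.55*w + 1.67)^2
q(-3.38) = 0.07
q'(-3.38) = 0.04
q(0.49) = 1.17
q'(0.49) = -1.14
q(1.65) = 0.31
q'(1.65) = -0.31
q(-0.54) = 0.87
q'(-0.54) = 1.06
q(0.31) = 1.35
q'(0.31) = -0.80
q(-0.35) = 1.08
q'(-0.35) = 1.17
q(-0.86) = 0.58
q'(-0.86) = 0.72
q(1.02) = 0.63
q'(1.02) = -0.77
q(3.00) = 0.10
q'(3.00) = -0.07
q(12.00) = 0.01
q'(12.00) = -0.00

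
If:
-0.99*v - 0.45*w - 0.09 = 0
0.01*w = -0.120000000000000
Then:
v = 5.36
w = -12.00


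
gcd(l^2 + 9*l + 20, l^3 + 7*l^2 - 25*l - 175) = l + 5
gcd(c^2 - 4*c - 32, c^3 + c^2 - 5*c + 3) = 1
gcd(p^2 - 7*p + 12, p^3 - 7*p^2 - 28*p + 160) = p - 4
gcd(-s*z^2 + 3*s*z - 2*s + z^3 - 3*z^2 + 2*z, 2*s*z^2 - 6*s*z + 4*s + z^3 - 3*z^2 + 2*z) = z^2 - 3*z + 2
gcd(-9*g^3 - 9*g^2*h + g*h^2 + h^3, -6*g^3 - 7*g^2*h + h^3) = 3*g^2 + 2*g*h - h^2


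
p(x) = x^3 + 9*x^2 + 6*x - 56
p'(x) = 3*x^2 + 18*x + 6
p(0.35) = -52.75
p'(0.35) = 12.67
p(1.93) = -3.71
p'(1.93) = 51.91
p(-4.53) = 8.55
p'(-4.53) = -13.98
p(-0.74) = -55.92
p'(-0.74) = -5.68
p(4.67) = 270.15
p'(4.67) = 155.49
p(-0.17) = -56.76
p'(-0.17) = 3.03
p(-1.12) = -52.84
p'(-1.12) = -10.40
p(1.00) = -40.00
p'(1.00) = 27.00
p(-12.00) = -560.00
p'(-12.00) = 222.00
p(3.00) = 70.00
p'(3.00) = 87.00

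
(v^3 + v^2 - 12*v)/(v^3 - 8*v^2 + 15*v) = (v + 4)/(v - 5)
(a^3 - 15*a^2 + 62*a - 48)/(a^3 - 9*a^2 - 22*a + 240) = (a - 1)/(a + 5)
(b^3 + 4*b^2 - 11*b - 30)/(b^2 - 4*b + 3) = (b^2 + 7*b + 10)/(b - 1)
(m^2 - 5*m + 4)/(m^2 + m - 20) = (m - 1)/(m + 5)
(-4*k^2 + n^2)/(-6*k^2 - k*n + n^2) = (2*k - n)/(3*k - n)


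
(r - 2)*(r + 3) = r^2 + r - 6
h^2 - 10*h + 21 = (h - 7)*(h - 3)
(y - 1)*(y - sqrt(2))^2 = y^3 - 2*sqrt(2)*y^2 - y^2 + 2*y + 2*sqrt(2)*y - 2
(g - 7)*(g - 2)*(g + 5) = g^3 - 4*g^2 - 31*g + 70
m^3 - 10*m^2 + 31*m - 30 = (m - 5)*(m - 3)*(m - 2)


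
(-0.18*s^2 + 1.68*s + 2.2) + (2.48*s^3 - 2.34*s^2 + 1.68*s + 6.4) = 2.48*s^3 - 2.52*s^2 + 3.36*s + 8.6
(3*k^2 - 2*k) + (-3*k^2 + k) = -k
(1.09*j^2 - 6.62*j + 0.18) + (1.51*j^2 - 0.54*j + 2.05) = 2.6*j^2 - 7.16*j + 2.23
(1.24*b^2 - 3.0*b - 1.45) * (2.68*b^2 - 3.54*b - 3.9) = 3.3232*b^4 - 12.4296*b^3 + 1.898*b^2 + 16.833*b + 5.655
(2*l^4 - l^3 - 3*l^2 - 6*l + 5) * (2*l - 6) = 4*l^5 - 14*l^4 + 6*l^2 + 46*l - 30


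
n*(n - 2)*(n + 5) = n^3 + 3*n^2 - 10*n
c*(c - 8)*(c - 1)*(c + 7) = c^4 - 2*c^3 - 55*c^2 + 56*c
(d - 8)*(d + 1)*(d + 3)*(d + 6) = d^4 + 2*d^3 - 53*d^2 - 198*d - 144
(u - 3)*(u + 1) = u^2 - 2*u - 3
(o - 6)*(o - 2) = o^2 - 8*o + 12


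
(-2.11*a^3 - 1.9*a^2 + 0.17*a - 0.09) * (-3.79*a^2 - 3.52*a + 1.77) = 7.9969*a^5 + 14.6282*a^4 + 2.309*a^3 - 3.6203*a^2 + 0.6177*a - 0.1593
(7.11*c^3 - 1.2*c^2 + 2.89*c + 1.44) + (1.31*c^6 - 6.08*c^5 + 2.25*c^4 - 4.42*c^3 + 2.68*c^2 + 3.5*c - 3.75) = 1.31*c^6 - 6.08*c^5 + 2.25*c^4 + 2.69*c^3 + 1.48*c^2 + 6.39*c - 2.31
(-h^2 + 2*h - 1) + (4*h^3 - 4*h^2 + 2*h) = 4*h^3 - 5*h^2 + 4*h - 1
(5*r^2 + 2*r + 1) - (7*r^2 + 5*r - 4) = -2*r^2 - 3*r + 5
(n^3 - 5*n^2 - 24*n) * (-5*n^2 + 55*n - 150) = -5*n^5 + 80*n^4 - 305*n^3 - 570*n^2 + 3600*n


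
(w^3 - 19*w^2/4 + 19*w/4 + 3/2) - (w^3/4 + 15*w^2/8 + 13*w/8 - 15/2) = 3*w^3/4 - 53*w^2/8 + 25*w/8 + 9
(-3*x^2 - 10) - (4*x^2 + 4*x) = -7*x^2 - 4*x - 10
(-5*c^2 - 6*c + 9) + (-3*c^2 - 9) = -8*c^2 - 6*c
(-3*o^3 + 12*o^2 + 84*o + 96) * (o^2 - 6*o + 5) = -3*o^5 + 30*o^4 - 3*o^3 - 348*o^2 - 156*o + 480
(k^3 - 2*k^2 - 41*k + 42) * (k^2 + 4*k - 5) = k^5 + 2*k^4 - 54*k^3 - 112*k^2 + 373*k - 210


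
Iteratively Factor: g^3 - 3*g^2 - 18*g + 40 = (g + 4)*(g^2 - 7*g + 10) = (g - 5)*(g + 4)*(g - 2)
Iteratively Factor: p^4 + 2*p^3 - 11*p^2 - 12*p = (p - 3)*(p^3 + 5*p^2 + 4*p) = p*(p - 3)*(p^2 + 5*p + 4) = p*(p - 3)*(p + 4)*(p + 1)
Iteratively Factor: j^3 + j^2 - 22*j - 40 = (j - 5)*(j^2 + 6*j + 8) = (j - 5)*(j + 2)*(j + 4)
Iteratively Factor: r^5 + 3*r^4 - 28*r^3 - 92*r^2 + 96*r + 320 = (r - 2)*(r^4 + 5*r^3 - 18*r^2 - 128*r - 160) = (r - 5)*(r - 2)*(r^3 + 10*r^2 + 32*r + 32) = (r - 5)*(r - 2)*(r + 4)*(r^2 + 6*r + 8) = (r - 5)*(r - 2)*(r + 4)^2*(r + 2)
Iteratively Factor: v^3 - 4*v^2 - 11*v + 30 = (v - 2)*(v^2 - 2*v - 15) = (v - 2)*(v + 3)*(v - 5)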